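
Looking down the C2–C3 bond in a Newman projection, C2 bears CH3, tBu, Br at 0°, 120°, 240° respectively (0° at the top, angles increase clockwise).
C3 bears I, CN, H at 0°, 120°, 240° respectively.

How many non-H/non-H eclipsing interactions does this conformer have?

Non-H eclipsing pairs: CH3(0°)/I(0°); tBu(120°)/CN(120°) — 2 interactions.

2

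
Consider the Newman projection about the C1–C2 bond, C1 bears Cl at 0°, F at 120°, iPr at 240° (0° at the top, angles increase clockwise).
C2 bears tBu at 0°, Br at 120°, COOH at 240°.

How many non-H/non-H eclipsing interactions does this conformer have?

3

Non-H eclipsing pairs: Cl(0°)/tBu(0°); F(120°)/Br(120°); iPr(240°)/COOH(240°) — 3 interactions.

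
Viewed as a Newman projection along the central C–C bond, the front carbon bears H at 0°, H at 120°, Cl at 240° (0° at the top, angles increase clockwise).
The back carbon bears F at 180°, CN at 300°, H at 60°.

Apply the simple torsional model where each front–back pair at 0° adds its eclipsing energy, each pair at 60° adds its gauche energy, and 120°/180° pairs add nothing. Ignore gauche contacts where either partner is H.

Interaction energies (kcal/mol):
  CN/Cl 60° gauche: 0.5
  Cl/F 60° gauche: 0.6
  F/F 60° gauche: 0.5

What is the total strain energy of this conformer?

1.1 kcal/mol

This conformer (staggered): Cl(240°)/F(180°) gauche 0.6; Cl(240°)/CN(300°) gauche 0.5 → 1.1 kcal/mol.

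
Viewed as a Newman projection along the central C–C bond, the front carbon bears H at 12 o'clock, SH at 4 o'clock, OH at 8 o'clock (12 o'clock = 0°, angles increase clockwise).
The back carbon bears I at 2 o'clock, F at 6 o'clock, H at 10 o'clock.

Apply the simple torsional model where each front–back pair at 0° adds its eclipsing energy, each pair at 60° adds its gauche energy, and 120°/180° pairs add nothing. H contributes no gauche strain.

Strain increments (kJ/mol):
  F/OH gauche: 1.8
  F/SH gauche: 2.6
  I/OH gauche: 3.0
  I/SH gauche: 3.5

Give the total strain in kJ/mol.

This conformer (staggered): SH(120°)/I(60°) gauche 3.5; SH(120°)/F(180°) gauche 2.6; OH(240°)/F(180°) gauche 1.8 → 7.9 kJ/mol.

7.9 kJ/mol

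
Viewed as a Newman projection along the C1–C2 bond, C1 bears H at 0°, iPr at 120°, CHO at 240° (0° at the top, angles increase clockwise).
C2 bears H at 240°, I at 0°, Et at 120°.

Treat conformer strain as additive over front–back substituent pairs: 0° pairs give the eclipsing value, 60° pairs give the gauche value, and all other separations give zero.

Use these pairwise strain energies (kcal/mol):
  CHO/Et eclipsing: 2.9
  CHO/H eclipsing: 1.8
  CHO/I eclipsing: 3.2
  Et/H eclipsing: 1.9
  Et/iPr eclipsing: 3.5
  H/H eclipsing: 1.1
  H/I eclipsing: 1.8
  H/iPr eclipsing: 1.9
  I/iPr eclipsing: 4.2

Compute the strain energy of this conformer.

7.1 kcal/mol

This conformer is eclipsed. H at 0° is eclipsed with I at 0° (1.8); iPr at 120° is eclipsed with Et at 120° (3.5); CHO at 240° is eclipsed with H at 240° (1.8). Total 7.1 kcal/mol.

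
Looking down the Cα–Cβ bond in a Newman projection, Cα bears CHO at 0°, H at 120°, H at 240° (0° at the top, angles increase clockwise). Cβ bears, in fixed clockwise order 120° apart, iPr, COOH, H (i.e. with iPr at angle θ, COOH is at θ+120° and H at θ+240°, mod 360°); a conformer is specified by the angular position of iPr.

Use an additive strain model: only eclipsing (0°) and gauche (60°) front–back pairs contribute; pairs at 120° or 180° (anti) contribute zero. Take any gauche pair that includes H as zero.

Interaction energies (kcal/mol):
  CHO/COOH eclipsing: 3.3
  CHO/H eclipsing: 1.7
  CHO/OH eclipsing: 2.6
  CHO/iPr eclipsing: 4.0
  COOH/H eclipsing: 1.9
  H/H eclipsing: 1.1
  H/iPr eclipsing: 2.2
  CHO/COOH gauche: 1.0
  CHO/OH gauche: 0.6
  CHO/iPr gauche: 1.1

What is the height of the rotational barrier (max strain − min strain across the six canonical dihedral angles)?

6.0 kcal/mol

iPr at 0° (eclipsed): CHO–iPr eclipsed, H–COOH eclipsed, H–H eclipsed; 4.0 + 1.9 + 1.1 = 7.0 kcal/mol.
iPr at 60° (staggered): CHO–iPr gauche; 1.1 = 1.1 kcal/mol.
iPr at 120° (eclipsed): CHO–H eclipsed, H–iPr eclipsed, H–COOH eclipsed; 1.7 + 2.2 + 1.9 = 5.8 kcal/mol.
iPr at 180° (staggered): CHO–COOH gauche; 1.0 = 1.0 kcal/mol.
iPr at 240° (eclipsed): CHO–COOH eclipsed, H–H eclipsed, H–iPr eclipsed; 3.3 + 1.1 + 2.2 = 6.6 kcal/mol.
iPr at 300° (staggered): CHO–iPr gauche, CHO–COOH gauche; 1.1 + 1.0 = 2.1 kcal/mol.
Max at 0° (7.0 kcal/mol), min at 180° (1.0 kcal/mol); barrier = 6.0 kcal/mol.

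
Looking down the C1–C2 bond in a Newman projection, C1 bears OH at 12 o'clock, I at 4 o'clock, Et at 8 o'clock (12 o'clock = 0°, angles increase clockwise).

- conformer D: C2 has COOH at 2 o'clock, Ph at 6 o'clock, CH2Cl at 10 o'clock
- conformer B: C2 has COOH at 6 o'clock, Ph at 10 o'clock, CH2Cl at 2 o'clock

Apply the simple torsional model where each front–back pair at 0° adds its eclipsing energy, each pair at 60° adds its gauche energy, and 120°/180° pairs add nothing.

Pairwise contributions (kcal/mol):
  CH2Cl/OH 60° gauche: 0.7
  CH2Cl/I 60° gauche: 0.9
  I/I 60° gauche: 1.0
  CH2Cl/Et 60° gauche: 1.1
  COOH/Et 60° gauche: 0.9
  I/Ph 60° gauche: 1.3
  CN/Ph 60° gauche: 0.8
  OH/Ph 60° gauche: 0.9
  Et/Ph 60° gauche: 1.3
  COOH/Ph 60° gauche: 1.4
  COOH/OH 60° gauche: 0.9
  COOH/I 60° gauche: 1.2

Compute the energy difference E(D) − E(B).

+0.6 kcal/mol

D (staggered): OH–COOH gauche, OH–CH2Cl gauche, I–COOH gauche, I–Ph gauche, Et–Ph gauche, Et–CH2Cl gauche; 0.9 + 0.7 + 1.2 + 1.3 + 1.3 + 1.1 = 6.5 kcal/mol.
B (staggered): OH–Ph gauche, OH–CH2Cl gauche, I–COOH gauche, I–CH2Cl gauche, Et–COOH gauche, Et–Ph gauche; 0.9 + 0.7 + 1.2 + 0.9 + 0.9 + 1.3 = 5.9 kcal/mol.
E(D) − E(B) = 6.5 − 5.9 = +0.6 kcal/mol.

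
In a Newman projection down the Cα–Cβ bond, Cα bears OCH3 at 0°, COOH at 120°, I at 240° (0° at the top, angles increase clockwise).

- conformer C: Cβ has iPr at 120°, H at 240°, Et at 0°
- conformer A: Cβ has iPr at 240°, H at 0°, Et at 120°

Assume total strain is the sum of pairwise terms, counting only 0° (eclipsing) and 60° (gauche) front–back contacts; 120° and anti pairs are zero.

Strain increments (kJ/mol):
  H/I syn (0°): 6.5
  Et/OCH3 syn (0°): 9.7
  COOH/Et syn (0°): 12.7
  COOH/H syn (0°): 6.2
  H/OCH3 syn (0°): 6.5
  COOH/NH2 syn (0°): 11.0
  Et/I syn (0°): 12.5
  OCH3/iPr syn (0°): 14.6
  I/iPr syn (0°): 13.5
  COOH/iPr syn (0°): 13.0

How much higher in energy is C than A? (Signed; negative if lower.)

C (eclipsed): OCH3–Et eclipsed, COOH–iPr eclipsed, I–H eclipsed; 9.7 + 13.0 + 6.5 = 29.2 kJ/mol.
A (eclipsed): OCH3–H eclipsed, COOH–Et eclipsed, I–iPr eclipsed; 6.5 + 12.7 + 13.5 = 32.7 kJ/mol.
E(C) − E(A) = 29.2 − 32.7 = -3.5 kJ/mol.

-3.5 kJ/mol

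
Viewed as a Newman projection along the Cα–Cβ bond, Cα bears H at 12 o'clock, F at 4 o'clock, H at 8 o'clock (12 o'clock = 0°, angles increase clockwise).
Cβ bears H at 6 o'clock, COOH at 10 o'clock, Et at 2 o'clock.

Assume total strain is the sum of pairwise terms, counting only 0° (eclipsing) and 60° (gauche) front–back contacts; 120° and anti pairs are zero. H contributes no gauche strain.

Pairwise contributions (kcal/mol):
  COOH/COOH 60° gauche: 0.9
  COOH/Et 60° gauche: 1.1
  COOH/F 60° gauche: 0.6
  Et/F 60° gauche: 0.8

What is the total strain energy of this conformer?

0.8 kcal/mol

This conformer (staggered): F(120°)/Et(60°) gauche 0.8 → 0.8 kcal/mol.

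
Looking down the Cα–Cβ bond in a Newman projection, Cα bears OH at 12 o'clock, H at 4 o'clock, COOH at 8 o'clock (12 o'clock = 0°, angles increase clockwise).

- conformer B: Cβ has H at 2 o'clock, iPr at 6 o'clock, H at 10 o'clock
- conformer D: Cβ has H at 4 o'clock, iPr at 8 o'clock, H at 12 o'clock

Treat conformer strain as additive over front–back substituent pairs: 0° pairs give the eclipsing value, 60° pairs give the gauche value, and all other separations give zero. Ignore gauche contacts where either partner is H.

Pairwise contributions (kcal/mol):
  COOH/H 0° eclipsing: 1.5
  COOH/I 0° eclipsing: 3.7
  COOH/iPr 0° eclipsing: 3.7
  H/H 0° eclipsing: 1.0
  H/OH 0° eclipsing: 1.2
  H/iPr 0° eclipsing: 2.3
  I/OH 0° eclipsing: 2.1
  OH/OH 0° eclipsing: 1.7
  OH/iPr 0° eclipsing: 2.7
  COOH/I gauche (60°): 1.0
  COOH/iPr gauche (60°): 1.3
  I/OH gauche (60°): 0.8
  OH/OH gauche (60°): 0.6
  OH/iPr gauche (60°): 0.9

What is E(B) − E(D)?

-4.6 kcal/mol

B (staggered): COOH(240°)/iPr(180°) gauche 1.3 → 1.3 kcal/mol.
D (eclipsed): OH(0°)/H(0°) eclipsed 1.2; H(120°)/H(120°) eclipsed 1.0; COOH(240°)/iPr(240°) eclipsed 3.7 → 5.9 kcal/mol.
E(B) − E(D) = 1.3 − 5.9 = -4.6 kcal/mol.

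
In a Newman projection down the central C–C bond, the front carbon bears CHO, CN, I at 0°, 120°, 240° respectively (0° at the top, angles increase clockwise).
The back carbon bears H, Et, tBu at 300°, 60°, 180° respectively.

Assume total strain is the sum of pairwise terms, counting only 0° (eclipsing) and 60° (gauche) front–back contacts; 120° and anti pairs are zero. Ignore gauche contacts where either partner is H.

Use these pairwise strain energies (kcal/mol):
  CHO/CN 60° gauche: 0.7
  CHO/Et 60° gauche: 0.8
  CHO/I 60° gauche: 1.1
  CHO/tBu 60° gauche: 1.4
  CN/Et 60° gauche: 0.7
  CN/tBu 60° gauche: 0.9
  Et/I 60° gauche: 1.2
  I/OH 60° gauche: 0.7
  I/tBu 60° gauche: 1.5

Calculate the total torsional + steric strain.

This conformer is staggered. CHO at 0° is gauche with Et at 60° (0.8); CN at 120° is gauche with Et at 60° (0.7); CN at 120° is gauche with tBu at 180° (0.9); I at 240° is gauche with tBu at 180° (1.5). Total 3.9 kcal/mol.

3.9 kcal/mol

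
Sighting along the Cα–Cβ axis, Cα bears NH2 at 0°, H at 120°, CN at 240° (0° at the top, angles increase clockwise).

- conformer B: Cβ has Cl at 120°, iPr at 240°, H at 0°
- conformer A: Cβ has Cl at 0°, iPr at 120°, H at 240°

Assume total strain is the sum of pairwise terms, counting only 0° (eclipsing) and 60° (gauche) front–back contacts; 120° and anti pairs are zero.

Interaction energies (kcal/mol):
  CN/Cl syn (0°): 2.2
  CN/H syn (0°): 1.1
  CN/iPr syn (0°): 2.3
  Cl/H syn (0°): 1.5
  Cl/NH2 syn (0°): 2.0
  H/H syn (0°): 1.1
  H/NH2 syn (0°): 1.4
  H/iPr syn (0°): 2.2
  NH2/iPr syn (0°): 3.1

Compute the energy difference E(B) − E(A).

-0.1 kcal/mol

B is eclipsed. NH2 at 0° is eclipsed with H at 0° (1.4); H at 120° is eclipsed with Cl at 120° (1.5); CN at 240° is eclipsed with iPr at 240° (2.3). Total 5.2 kcal/mol.
A is eclipsed. NH2 at 0° is eclipsed with Cl at 0° (2.0); H at 120° is eclipsed with iPr at 120° (2.2); CN at 240° is eclipsed with H at 240° (1.1). Total 5.3 kcal/mol.
E(B) − E(A) = 5.2 − 5.3 = -0.1 kcal/mol.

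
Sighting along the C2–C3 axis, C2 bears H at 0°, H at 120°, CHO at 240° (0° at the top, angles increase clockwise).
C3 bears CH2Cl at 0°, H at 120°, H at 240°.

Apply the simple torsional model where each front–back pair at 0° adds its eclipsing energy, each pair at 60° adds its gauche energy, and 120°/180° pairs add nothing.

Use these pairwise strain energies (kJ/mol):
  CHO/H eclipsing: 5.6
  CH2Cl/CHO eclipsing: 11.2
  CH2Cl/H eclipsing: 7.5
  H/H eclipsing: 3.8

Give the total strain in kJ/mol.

This conformer (eclipsed): H–CH2Cl eclipsed, H–H eclipsed, CHO–H eclipsed; 7.5 + 3.8 + 5.6 = 16.9 kJ/mol.

16.9 kJ/mol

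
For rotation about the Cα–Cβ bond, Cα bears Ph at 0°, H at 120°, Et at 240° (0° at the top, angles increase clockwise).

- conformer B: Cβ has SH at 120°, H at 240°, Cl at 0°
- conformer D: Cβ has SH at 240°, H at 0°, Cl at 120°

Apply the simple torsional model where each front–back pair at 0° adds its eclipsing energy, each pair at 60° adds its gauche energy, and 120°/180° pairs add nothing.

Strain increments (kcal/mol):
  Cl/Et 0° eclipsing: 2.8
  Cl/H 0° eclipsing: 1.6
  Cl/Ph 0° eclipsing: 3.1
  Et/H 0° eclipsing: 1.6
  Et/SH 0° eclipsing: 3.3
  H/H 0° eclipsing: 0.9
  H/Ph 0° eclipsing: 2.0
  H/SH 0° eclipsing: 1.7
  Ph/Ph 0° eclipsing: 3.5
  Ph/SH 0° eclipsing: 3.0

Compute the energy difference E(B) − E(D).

-0.5 kcal/mol

B (eclipsed): Ph–Cl eclipsed, H–SH eclipsed, Et–H eclipsed; 3.1 + 1.7 + 1.6 = 6.4 kcal/mol.
D (eclipsed): Ph–H eclipsed, H–Cl eclipsed, Et–SH eclipsed; 2.0 + 1.6 + 3.3 = 6.9 kcal/mol.
E(B) − E(D) = 6.4 − 6.9 = -0.5 kcal/mol.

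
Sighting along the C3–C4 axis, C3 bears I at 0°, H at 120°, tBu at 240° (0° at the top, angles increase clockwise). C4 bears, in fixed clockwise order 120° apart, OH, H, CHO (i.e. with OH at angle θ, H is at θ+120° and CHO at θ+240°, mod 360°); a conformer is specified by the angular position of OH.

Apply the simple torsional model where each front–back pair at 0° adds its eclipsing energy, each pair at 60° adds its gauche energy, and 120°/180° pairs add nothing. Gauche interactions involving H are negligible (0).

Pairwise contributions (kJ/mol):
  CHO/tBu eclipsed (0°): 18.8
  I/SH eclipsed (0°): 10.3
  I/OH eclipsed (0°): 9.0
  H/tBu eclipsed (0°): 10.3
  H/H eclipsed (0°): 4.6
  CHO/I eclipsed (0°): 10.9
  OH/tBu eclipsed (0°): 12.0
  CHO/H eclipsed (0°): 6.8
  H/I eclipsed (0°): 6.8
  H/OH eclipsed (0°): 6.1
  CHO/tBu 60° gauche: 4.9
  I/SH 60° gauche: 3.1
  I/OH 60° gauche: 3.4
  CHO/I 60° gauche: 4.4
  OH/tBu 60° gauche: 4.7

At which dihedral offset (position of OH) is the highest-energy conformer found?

OH at 0° (eclipsed): I–OH eclipsed, H–H eclipsed, tBu–CHO eclipsed; 9.0 + 4.6 + 18.8 = 32.4 kJ/mol.
OH at 60° (staggered): I–OH gauche, I–CHO gauche, tBu–CHO gauche; 3.4 + 4.4 + 4.9 = 12.7 kJ/mol.
OH at 120° (eclipsed): I–CHO eclipsed, H–OH eclipsed, tBu–H eclipsed; 10.9 + 6.1 + 10.3 = 27.3 kJ/mol.
OH at 180° (staggered): I–CHO gauche, tBu–OH gauche; 4.4 + 4.7 = 9.1 kJ/mol.
OH at 240° (eclipsed): I–H eclipsed, H–CHO eclipsed, tBu–OH eclipsed; 6.8 + 6.8 + 12.0 = 25.6 kJ/mol.
OH at 300° (staggered): I–OH gauche, tBu–OH gauche, tBu–CHO gauche; 3.4 + 4.7 + 4.9 = 13.0 kJ/mol.
The maximum (32.4 kJ/mol) occurs with OH at 0°.

0°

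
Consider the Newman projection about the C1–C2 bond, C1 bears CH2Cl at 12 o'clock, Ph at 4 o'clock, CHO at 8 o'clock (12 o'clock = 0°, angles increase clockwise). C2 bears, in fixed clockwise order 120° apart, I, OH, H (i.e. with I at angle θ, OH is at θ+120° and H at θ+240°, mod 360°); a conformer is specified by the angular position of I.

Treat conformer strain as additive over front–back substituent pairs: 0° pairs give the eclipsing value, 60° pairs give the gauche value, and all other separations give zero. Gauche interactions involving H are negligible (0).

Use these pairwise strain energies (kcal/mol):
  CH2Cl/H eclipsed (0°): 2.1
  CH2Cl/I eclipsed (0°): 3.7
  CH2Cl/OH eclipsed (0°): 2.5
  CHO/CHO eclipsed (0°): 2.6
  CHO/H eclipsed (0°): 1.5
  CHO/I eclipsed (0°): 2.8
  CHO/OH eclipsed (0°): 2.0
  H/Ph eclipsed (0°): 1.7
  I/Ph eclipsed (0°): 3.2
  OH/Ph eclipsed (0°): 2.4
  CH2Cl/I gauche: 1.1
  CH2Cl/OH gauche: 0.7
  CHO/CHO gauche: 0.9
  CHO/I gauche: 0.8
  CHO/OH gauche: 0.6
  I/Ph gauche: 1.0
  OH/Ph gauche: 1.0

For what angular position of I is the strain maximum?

I at 0° is eclipsed. CH2Cl at 0° is eclipsed with I at 0° (3.7); Ph at 120° is eclipsed with OH at 120° (2.4); CHO at 240° is eclipsed with H at 240° (1.5). Total 7.6 kcal/mol.
I at 60° is staggered. CH2Cl at 0° is gauche with I at 60° (1.1); Ph at 120° is gauche with I at 60° (1.0); Ph at 120° is gauche with OH at 180° (1.0); CHO at 240° is gauche with OH at 180° (0.6). Total 3.7 kcal/mol.
I at 120° is eclipsed. CH2Cl at 0° is eclipsed with H at 0° (2.1); Ph at 120° is eclipsed with I at 120° (3.2); CHO at 240° is eclipsed with OH at 240° (2.0). Total 7.3 kcal/mol.
I at 180° is staggered. CH2Cl at 0° is gauche with OH at 300° (0.7); Ph at 120° is gauche with I at 180° (1.0); CHO at 240° is gauche with I at 180° (0.8); CHO at 240° is gauche with OH at 300° (0.6). Total 3.1 kcal/mol.
I at 240° is eclipsed. CH2Cl at 0° is eclipsed with OH at 0° (2.5); Ph at 120° is eclipsed with H at 120° (1.7); CHO at 240° is eclipsed with I at 240° (2.8). Total 7.0 kcal/mol.
I at 300° is staggered. CH2Cl at 0° is gauche with I at 300° (1.1); CH2Cl at 0° is gauche with OH at 60° (0.7); Ph at 120° is gauche with OH at 60° (1.0); CHO at 240° is gauche with I at 300° (0.8). Total 3.6 kcal/mol.
The maximum (7.6 kcal/mol) occurs with I at 0°.

0°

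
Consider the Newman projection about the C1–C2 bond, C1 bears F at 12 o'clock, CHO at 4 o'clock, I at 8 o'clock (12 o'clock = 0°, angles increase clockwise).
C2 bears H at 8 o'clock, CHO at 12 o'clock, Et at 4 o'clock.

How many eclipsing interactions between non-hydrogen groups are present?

Non-H eclipsing pairs: F(0°)/CHO(0°); CHO(120°)/Et(120°) — 2 interactions.

2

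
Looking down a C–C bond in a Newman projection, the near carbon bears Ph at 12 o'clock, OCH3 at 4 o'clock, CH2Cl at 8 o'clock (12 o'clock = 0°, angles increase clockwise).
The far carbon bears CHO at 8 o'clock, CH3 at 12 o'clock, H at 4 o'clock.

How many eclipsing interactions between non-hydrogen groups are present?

Non-H eclipsing pairs: Ph(0°)/CH3(0°); CH2Cl(240°)/CHO(240°) — 2 interactions.

2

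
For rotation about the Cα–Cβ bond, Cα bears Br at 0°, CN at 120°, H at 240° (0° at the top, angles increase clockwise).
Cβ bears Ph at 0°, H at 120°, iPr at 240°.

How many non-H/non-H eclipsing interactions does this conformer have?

1

Non-H eclipsing pairs: Br(0°)/Ph(0°) — 1 interaction.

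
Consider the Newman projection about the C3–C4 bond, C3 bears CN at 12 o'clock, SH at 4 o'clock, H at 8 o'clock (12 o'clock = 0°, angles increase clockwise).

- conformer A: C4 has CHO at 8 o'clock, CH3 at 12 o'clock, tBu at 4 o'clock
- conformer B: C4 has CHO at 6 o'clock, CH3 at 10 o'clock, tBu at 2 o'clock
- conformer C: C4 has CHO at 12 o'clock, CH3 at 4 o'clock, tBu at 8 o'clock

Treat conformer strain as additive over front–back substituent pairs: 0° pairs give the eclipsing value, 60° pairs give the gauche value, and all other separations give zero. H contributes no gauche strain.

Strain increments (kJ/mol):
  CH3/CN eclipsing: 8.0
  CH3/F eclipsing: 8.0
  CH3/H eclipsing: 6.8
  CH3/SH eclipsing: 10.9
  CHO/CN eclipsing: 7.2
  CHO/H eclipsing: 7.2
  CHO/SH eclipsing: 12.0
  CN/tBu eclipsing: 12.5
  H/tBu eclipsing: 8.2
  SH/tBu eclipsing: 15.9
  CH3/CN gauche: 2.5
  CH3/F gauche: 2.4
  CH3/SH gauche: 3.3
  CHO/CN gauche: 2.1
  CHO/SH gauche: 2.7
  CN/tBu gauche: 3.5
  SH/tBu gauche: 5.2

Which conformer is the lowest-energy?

A is eclipsed. CN at 0° is eclipsed with CH3 at 0° (8.0); SH at 120° is eclipsed with tBu at 120° (15.9); H at 240° is eclipsed with CHO at 240° (7.2). Total 31.1 kJ/mol.
B is staggered. CN at 0° is gauche with CH3 at 300° (2.5); CN at 0° is gauche with tBu at 60° (3.5); SH at 120° is gauche with CHO at 180° (2.7); SH at 120° is gauche with tBu at 60° (5.2). Total 13.9 kJ/mol.
C is eclipsed. CN at 0° is eclipsed with CHO at 0° (7.2); SH at 120° is eclipsed with CH3 at 120° (10.9); H at 240° is eclipsed with tBu at 240° (8.2). Total 26.3 kJ/mol.
B has the lowest total (13.9 kJ/mol).

B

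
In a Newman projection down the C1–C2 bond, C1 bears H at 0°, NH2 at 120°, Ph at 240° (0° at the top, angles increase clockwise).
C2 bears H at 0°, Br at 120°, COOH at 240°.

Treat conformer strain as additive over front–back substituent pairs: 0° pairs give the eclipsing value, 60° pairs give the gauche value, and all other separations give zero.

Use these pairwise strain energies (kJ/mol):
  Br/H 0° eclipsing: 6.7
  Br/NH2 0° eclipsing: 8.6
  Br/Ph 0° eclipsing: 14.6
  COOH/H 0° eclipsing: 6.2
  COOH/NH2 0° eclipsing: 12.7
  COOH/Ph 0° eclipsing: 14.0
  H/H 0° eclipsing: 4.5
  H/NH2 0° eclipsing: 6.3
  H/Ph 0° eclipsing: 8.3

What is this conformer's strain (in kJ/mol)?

27.1 kJ/mol

This conformer (eclipsed): H–H eclipsed, NH2–Br eclipsed, Ph–COOH eclipsed; 4.5 + 8.6 + 14.0 = 27.1 kJ/mol.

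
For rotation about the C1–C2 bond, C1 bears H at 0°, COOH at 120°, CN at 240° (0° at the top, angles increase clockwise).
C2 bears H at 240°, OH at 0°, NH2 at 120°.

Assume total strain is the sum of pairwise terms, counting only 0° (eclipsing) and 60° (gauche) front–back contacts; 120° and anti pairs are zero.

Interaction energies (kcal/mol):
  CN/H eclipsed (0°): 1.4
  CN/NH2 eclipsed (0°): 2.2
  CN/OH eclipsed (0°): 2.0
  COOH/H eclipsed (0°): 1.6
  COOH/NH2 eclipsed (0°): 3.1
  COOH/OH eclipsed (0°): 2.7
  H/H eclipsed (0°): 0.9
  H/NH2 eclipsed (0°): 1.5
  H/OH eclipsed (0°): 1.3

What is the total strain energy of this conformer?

This conformer (eclipsed): H–OH eclipsed, COOH–NH2 eclipsed, CN–H eclipsed; 1.3 + 3.1 + 1.4 = 5.8 kcal/mol.

5.8 kcal/mol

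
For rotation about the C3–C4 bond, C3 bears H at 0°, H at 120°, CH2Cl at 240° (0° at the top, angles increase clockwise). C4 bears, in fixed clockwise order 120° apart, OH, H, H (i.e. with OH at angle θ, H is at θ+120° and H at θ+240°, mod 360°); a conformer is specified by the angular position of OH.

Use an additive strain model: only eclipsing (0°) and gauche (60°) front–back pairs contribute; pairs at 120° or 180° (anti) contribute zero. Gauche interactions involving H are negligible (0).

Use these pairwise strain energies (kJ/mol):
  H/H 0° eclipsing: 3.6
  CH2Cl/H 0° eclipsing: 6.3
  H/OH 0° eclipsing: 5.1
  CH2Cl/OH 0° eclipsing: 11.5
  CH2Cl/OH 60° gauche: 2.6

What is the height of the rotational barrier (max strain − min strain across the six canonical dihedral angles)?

OH at 0° (eclipsed): H–OH eclipsed, H–H eclipsed, CH2Cl–H eclipsed; 5.1 + 3.6 + 6.3 = 15.0 kJ/mol.
OH at 60° (staggered): no non-H gauche contacts → 0.0 kJ/mol.
OH at 120° (eclipsed): H–H eclipsed, H–OH eclipsed, CH2Cl–H eclipsed; 3.6 + 5.1 + 6.3 = 15.0 kJ/mol.
OH at 180° (staggered): CH2Cl–OH gauche; 2.6 = 2.6 kJ/mol.
OH at 240° (eclipsed): H–H eclipsed, H–H eclipsed, CH2Cl–OH eclipsed; 3.6 + 3.6 + 11.5 = 18.7 kJ/mol.
OH at 300° (staggered): CH2Cl–OH gauche; 2.6 = 2.6 kJ/mol.
Max at 240° (18.7 kJ/mol), min at 60° (0.0 kJ/mol); barrier = 18.7 kJ/mol.

18.7 kJ/mol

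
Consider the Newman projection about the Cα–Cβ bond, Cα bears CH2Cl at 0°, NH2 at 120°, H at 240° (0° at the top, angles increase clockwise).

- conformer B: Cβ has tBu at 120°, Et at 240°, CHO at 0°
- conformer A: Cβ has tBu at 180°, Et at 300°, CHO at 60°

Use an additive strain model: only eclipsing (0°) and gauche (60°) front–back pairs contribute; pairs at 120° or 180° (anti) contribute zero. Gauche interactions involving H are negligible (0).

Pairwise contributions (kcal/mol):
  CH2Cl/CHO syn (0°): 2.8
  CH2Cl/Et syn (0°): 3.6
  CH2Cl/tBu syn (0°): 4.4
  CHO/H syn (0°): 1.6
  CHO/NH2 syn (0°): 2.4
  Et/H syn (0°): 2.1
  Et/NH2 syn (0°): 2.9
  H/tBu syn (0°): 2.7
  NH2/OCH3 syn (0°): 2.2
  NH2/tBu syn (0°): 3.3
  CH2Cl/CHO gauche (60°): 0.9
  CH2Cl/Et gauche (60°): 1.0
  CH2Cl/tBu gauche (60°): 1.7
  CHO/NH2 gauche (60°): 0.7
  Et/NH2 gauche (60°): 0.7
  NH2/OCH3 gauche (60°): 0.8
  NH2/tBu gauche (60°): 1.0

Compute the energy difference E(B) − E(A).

+4.6 kcal/mol

B (eclipsed): CH2Cl(0°)/CHO(0°) eclipsed 2.8; NH2(120°)/tBu(120°) eclipsed 3.3; H(240°)/Et(240°) eclipsed 2.1 → 8.2 kcal/mol.
A (staggered): CH2Cl(0°)/Et(300°) gauche 1.0; CH2Cl(0°)/CHO(60°) gauche 0.9; NH2(120°)/tBu(180°) gauche 1.0; NH2(120°)/CHO(60°) gauche 0.7 → 3.6 kcal/mol.
E(B) − E(A) = 8.2 − 3.6 = +4.6 kcal/mol.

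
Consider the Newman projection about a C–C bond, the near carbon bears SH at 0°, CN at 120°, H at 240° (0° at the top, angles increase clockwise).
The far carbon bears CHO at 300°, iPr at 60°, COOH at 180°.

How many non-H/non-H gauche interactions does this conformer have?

Non-H gauche pairs: SH(0°)/CHO(300°); SH(0°)/iPr(60°); CN(120°)/iPr(60°); CN(120°)/COOH(180°) — 4 interactions.

4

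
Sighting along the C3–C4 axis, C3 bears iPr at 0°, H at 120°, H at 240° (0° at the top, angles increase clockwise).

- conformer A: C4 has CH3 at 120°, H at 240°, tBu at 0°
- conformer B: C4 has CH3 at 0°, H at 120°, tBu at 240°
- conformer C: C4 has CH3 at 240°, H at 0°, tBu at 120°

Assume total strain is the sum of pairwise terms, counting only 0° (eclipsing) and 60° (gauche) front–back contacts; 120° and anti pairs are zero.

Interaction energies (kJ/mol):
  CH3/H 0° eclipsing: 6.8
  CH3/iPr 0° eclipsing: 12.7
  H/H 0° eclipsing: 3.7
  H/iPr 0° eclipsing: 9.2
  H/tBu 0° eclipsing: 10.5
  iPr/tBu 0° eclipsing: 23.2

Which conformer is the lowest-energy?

C

A (eclipsed): iPr–tBu eclipsed, H–CH3 eclipsed, H–H eclipsed; 23.2 + 6.8 + 3.7 = 33.7 kJ/mol.
B (eclipsed): iPr–CH3 eclipsed, H–H eclipsed, H–tBu eclipsed; 12.7 + 3.7 + 10.5 = 26.9 kJ/mol.
C (eclipsed): iPr–H eclipsed, H–tBu eclipsed, H–CH3 eclipsed; 9.2 + 10.5 + 6.8 = 26.5 kJ/mol.
C has the lowest total (26.5 kJ/mol).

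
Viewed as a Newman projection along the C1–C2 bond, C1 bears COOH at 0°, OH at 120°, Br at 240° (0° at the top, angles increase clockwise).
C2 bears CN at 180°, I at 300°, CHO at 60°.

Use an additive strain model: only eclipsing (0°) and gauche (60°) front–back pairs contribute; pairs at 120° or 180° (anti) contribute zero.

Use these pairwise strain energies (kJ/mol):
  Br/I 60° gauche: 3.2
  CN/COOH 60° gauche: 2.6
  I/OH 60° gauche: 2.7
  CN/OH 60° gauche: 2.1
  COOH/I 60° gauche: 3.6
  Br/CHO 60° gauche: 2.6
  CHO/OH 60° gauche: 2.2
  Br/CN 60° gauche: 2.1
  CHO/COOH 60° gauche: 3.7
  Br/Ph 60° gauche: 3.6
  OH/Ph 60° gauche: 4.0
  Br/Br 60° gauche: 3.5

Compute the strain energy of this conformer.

16.9 kJ/mol

This conformer (staggered): COOH(0°)/I(300°) gauche 3.6; COOH(0°)/CHO(60°) gauche 3.7; OH(120°)/CN(180°) gauche 2.1; OH(120°)/CHO(60°) gauche 2.2; Br(240°)/CN(180°) gauche 2.1; Br(240°)/I(300°) gauche 3.2 → 16.9 kJ/mol.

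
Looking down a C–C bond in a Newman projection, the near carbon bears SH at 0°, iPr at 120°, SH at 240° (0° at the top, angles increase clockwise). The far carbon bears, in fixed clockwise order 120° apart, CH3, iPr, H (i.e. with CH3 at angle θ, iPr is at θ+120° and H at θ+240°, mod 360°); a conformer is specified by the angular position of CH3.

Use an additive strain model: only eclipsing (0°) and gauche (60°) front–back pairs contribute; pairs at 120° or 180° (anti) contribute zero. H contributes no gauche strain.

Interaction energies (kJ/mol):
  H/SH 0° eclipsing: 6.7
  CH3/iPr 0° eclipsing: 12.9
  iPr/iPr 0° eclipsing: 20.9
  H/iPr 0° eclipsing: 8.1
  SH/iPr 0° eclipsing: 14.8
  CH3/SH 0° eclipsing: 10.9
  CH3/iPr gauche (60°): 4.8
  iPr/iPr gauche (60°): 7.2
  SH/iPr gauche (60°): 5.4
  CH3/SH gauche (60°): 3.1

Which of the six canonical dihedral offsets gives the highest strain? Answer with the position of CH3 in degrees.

CH3 at 0° (eclipsed): SH–CH3 eclipsed, iPr–iPr eclipsed, SH–H eclipsed; 10.9 + 20.9 + 6.7 = 38.5 kJ/mol.
CH3 at 60° (staggered): SH–CH3 gauche, iPr–CH3 gauche, iPr–iPr gauche, SH–iPr gauche; 3.1 + 4.8 + 7.2 + 5.4 = 20.5 kJ/mol.
CH3 at 120° (eclipsed): SH–H eclipsed, iPr–CH3 eclipsed, SH–iPr eclipsed; 6.7 + 12.9 + 14.8 = 34.4 kJ/mol.
CH3 at 180° (staggered): SH–iPr gauche, iPr–CH3 gauche, SH–CH3 gauche, SH–iPr gauche; 5.4 + 4.8 + 3.1 + 5.4 = 18.7 kJ/mol.
CH3 at 240° (eclipsed): SH–iPr eclipsed, iPr–H eclipsed, SH–CH3 eclipsed; 14.8 + 8.1 + 10.9 = 33.8 kJ/mol.
CH3 at 300° (staggered): SH–CH3 gauche, SH–iPr gauche, iPr–iPr gauche, SH–CH3 gauche; 3.1 + 5.4 + 7.2 + 3.1 = 18.8 kJ/mol.
The maximum (38.5 kJ/mol) occurs with CH3 at 0°.

0°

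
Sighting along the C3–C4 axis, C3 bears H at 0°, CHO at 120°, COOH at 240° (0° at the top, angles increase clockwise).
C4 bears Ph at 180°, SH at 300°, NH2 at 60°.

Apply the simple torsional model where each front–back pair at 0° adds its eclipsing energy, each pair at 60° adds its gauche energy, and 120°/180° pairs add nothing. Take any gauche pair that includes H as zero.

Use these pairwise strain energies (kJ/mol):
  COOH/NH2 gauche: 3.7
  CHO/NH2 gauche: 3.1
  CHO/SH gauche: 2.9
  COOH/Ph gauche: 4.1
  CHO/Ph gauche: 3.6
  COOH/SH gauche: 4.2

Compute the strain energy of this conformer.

This conformer (staggered): CHO(120°)/Ph(180°) gauche 3.6; CHO(120°)/NH2(60°) gauche 3.1; COOH(240°)/Ph(180°) gauche 4.1; COOH(240°)/SH(300°) gauche 4.2 → 15.0 kJ/mol.

15.0 kJ/mol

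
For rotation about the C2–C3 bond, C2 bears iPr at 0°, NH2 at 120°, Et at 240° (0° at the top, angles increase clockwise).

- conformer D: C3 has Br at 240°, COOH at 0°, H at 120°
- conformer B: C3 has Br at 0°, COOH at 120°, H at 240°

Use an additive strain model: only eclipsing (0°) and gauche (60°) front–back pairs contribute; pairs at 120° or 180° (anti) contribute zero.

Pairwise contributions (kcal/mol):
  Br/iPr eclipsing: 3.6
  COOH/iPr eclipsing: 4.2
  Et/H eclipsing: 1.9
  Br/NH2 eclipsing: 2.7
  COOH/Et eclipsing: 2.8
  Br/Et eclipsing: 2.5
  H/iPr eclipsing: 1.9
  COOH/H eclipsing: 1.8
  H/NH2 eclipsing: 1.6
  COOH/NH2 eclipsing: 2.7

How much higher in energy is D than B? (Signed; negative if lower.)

D is eclipsed. iPr at 0° is eclipsed with COOH at 0° (4.2); NH2 at 120° is eclipsed with H at 120° (1.6); Et at 240° is eclipsed with Br at 240° (2.5). Total 8.3 kcal/mol.
B is eclipsed. iPr at 0° is eclipsed with Br at 0° (3.6); NH2 at 120° is eclipsed with COOH at 120° (2.7); Et at 240° is eclipsed with H at 240° (1.9). Total 8.2 kcal/mol.
E(D) − E(B) = 8.3 − 8.2 = +0.1 kcal/mol.

+0.1 kcal/mol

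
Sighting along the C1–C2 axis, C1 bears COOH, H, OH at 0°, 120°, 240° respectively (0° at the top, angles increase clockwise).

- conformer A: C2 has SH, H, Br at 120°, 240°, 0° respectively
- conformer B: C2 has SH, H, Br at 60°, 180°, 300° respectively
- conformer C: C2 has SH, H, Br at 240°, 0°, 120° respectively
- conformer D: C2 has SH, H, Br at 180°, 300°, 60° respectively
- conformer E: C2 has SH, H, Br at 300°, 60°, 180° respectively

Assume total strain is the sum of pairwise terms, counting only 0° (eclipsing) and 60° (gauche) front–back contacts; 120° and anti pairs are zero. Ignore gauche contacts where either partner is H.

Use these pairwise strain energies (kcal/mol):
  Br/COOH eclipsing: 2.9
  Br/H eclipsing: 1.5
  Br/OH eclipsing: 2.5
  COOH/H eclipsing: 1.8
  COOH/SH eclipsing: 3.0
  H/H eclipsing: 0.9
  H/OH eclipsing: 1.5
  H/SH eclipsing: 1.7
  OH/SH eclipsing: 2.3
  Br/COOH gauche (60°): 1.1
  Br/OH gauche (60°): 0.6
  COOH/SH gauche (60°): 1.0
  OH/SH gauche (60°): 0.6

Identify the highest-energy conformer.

A is eclipsed. COOH at 0° is eclipsed with Br at 0° (2.9); H at 120° is eclipsed with SH at 120° (1.7); OH at 240° is eclipsed with H at 240° (1.5). Total 6.1 kcal/mol.
B is staggered. COOH at 0° is gauche with SH at 60° (1.0); COOH at 0° is gauche with Br at 300° (1.1); OH at 240° is gauche with Br at 300° (0.6). Total 2.7 kcal/mol.
C is eclipsed. COOH at 0° is eclipsed with H at 0° (1.8); H at 120° is eclipsed with Br at 120° (1.5); OH at 240° is eclipsed with SH at 240° (2.3). Total 5.6 kcal/mol.
D is staggered. COOH at 0° is gauche with Br at 60° (1.1); OH at 240° is gauche with SH at 180° (0.6). Total 1.7 kcal/mol.
E is staggered. COOH at 0° is gauche with SH at 300° (1.0); OH at 240° is gauche with SH at 300° (0.6); OH at 240° is gauche with Br at 180° (0.6). Total 2.2 kcal/mol.
A has the highest total (6.1 kcal/mol).

A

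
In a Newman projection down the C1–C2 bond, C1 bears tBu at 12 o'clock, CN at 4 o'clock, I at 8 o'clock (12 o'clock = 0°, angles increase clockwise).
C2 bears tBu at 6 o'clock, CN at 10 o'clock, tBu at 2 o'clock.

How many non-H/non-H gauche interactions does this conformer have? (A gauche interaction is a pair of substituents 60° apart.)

Non-H gauche pairs: tBu(0°)/CN(300°); tBu(0°)/tBu(60°); CN(120°)/tBu(180°); CN(120°)/tBu(60°); I(240°)/tBu(180°); I(240°)/CN(300°) — 6 interactions.

6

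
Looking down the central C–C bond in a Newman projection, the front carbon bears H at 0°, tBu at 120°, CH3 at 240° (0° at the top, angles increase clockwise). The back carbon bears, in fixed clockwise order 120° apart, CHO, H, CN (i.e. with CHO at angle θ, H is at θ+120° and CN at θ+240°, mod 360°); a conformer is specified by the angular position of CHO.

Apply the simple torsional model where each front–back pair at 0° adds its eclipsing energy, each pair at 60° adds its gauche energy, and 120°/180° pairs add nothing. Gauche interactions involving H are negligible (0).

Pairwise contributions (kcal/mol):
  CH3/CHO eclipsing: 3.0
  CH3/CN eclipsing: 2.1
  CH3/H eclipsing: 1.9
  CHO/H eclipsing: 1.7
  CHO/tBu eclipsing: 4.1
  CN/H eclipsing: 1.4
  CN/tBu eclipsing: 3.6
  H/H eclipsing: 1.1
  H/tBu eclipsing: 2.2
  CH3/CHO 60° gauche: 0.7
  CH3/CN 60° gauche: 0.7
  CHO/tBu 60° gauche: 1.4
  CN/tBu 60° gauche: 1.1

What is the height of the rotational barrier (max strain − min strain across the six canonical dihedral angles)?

CHO at 0° (eclipsed): H–CHO eclipsed, tBu–H eclipsed, CH3–CN eclipsed; 1.7 + 2.2 + 2.1 = 6.0 kcal/mol.
CHO at 60° (staggered): tBu–CHO gauche, CH3–CN gauche; 1.4 + 0.7 = 2.1 kcal/mol.
CHO at 120° (eclipsed): H–CN eclipsed, tBu–CHO eclipsed, CH3–H eclipsed; 1.4 + 4.1 + 1.9 = 7.4 kcal/mol.
CHO at 180° (staggered): tBu–CHO gauche, tBu–CN gauche, CH3–CHO gauche; 1.4 + 1.1 + 0.7 = 3.2 kcal/mol.
CHO at 240° (eclipsed): H–H eclipsed, tBu–CN eclipsed, CH3–CHO eclipsed; 1.1 + 3.6 + 3.0 = 7.7 kcal/mol.
CHO at 300° (staggered): tBu–CN gauche, CH3–CHO gauche, CH3–CN gauche; 1.1 + 0.7 + 0.7 = 2.5 kcal/mol.
Max at 240° (7.7 kcal/mol), min at 60° (2.1 kcal/mol); barrier = 5.6 kcal/mol.

5.6 kcal/mol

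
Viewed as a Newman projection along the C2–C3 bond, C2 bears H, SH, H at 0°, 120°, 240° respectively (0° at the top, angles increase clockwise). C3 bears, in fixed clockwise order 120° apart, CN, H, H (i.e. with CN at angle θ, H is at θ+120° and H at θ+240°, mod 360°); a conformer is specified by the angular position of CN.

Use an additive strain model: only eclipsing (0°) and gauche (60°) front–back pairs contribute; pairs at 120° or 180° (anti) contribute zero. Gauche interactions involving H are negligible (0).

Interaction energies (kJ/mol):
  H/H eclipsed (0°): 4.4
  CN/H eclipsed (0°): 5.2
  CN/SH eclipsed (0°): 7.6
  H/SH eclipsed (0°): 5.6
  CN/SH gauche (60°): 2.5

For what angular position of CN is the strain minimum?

300°

CN at 0° (eclipsed): H(0°)/CN(0°) eclipsed 5.2; SH(120°)/H(120°) eclipsed 5.6; H(240°)/H(240°) eclipsed 4.4 → 15.2 kJ/mol.
CN at 60° (staggered): SH(120°)/CN(60°) gauche 2.5 → 2.5 kJ/mol.
CN at 120° (eclipsed): H(0°)/H(0°) eclipsed 4.4; SH(120°)/CN(120°) eclipsed 7.6; H(240°)/H(240°) eclipsed 4.4 → 16.4 kJ/mol.
CN at 180° (staggered): SH(120°)/CN(180°) gauche 2.5 → 2.5 kJ/mol.
CN at 240° (eclipsed): H(0°)/H(0°) eclipsed 4.4; SH(120°)/H(120°) eclipsed 5.6; H(240°)/CN(240°) eclipsed 5.2 → 15.2 kJ/mol.
CN at 300° (staggered): no non-H gauche contacts → 0.0 kJ/mol.
The minimum (0.0 kJ/mol) occurs with CN at 300°.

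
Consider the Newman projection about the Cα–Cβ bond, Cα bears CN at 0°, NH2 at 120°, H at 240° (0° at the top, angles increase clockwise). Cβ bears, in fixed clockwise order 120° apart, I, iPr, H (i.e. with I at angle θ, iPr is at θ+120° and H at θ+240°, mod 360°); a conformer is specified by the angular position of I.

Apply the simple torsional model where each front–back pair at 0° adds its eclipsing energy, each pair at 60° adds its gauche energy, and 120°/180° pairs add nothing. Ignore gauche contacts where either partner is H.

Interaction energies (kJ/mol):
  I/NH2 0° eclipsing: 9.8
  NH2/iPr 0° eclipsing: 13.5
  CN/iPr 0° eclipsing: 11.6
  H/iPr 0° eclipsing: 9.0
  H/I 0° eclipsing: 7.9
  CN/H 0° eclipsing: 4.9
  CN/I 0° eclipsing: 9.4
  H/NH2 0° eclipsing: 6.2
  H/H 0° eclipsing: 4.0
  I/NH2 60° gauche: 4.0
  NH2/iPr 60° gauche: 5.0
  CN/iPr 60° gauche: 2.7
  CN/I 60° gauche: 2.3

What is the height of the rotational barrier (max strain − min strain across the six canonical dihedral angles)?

20.2 kJ/mol

I at 0° is eclipsed. CN at 0° is eclipsed with I at 0° (9.4); NH2 at 120° is eclipsed with iPr at 120° (13.5); H at 240° is eclipsed with H at 240° (4.0). Total 26.9 kJ/mol.
I at 60° is staggered. CN at 0° is gauche with I at 60° (2.3); NH2 at 120° is gauche with I at 60° (4.0); NH2 at 120° is gauche with iPr at 180° (5.0). Total 11.3 kJ/mol.
I at 120° is eclipsed. CN at 0° is eclipsed with H at 0° (4.9); NH2 at 120° is eclipsed with I at 120° (9.8); H at 240° is eclipsed with iPr at 240° (9.0). Total 23.7 kJ/mol.
I at 180° is staggered. CN at 0° is gauche with iPr at 300° (2.7); NH2 at 120° is gauche with I at 180° (4.0). Total 6.7 kJ/mol.
I at 240° is eclipsed. CN at 0° is eclipsed with iPr at 0° (11.6); NH2 at 120° is eclipsed with H at 120° (6.2); H at 240° is eclipsed with I at 240° (7.9). Total 25.7 kJ/mol.
I at 300° is staggered. CN at 0° is gauche with I at 300° (2.3); CN at 0° is gauche with iPr at 60° (2.7); NH2 at 120° is gauche with iPr at 60° (5.0). Total 10.0 kJ/mol.
Max at 0° (26.9 kJ/mol), min at 180° (6.7 kJ/mol); barrier = 20.2 kJ/mol.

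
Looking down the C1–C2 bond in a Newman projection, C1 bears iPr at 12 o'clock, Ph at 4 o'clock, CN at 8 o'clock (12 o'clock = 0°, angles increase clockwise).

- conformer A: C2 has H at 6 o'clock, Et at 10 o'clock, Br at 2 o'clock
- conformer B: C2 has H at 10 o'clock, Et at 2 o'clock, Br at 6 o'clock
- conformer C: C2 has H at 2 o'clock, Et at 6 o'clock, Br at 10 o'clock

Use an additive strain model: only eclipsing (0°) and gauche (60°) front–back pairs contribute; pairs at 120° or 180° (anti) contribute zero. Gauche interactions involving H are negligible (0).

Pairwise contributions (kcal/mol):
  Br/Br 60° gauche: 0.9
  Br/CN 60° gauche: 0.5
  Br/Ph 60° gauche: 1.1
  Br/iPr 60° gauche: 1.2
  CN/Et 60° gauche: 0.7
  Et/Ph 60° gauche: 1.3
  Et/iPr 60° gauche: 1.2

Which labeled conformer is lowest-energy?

C

A (staggered): iPr(0°)/Et(300°) gauche 1.2; iPr(0°)/Br(60°) gauche 1.2; Ph(120°)/Br(60°) gauche 1.1; CN(240°)/Et(300°) gauche 0.7 → 4.2 kcal/mol.
B (staggered): iPr(0°)/Et(60°) gauche 1.2; Ph(120°)/Et(60°) gauche 1.3; Ph(120°)/Br(180°) gauche 1.1; CN(240°)/Br(180°) gauche 0.5 → 4.1 kcal/mol.
C (staggered): iPr(0°)/Br(300°) gauche 1.2; Ph(120°)/Et(180°) gauche 1.3; CN(240°)/Et(180°) gauche 0.7; CN(240°)/Br(300°) gauche 0.5 → 3.7 kcal/mol.
C has the lowest total (3.7 kcal/mol).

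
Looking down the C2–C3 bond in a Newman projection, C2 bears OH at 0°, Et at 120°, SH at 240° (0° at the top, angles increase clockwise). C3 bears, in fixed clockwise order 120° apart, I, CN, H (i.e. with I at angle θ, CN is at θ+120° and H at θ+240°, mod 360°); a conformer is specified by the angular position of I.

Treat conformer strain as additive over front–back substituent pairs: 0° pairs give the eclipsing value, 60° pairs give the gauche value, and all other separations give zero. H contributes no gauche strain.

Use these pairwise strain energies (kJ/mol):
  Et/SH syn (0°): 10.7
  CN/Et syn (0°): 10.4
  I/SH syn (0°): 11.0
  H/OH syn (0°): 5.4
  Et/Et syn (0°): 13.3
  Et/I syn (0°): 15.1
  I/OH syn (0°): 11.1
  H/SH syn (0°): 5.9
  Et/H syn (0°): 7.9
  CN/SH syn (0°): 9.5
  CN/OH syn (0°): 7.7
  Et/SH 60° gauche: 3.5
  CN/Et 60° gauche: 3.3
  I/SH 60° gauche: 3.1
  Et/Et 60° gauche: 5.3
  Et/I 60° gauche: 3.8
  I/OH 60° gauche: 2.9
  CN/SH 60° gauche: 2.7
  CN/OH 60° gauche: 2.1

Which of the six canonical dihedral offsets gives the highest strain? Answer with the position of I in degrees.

I at 0° (eclipsed): OH(0°)/I(0°) eclipsed 11.1; Et(120°)/CN(120°) eclipsed 10.4; SH(240°)/H(240°) eclipsed 5.9 → 27.4 kJ/mol.
I at 60° (staggered): OH(0°)/I(60°) gauche 2.9; Et(120°)/I(60°) gauche 3.8; Et(120°)/CN(180°) gauche 3.3; SH(240°)/CN(180°) gauche 2.7 → 12.7 kJ/mol.
I at 120° (eclipsed): OH(0°)/H(0°) eclipsed 5.4; Et(120°)/I(120°) eclipsed 15.1; SH(240°)/CN(240°) eclipsed 9.5 → 30.0 kJ/mol.
I at 180° (staggered): OH(0°)/CN(300°) gauche 2.1; Et(120°)/I(180°) gauche 3.8; SH(240°)/I(180°) gauche 3.1; SH(240°)/CN(300°) gauche 2.7 → 11.7 kJ/mol.
I at 240° (eclipsed): OH(0°)/CN(0°) eclipsed 7.7; Et(120°)/H(120°) eclipsed 7.9; SH(240°)/I(240°) eclipsed 11.0 → 26.6 kJ/mol.
I at 300° (staggered): OH(0°)/I(300°) gauche 2.9; OH(0°)/CN(60°) gauche 2.1; Et(120°)/CN(60°) gauche 3.3; SH(240°)/I(300°) gauche 3.1 → 11.4 kJ/mol.
The maximum (30.0 kJ/mol) occurs with I at 120°.

120°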